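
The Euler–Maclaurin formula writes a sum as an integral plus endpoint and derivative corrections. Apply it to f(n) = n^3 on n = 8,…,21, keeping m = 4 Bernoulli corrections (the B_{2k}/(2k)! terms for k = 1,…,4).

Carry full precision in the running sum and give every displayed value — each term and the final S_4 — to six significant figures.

S_4 ≈ 52577.0

∫_8^21 x^3 dx evaluates to 47596.2.
½[f(8) + f(21)] = ½[512.000 + 9261.00] = 4886.50.
So far: 52482.8.
Order-1 term: 1/12 · (1323.00 − 192.000) = 94.2500.
Partial sum through k=1: 52577.0.
Order-2 term: −1/720 · (6.00000 − 6.00000) = 0.00000.
Partial sum through k=2: 52577.0.
Order-3 term: 1/30240 · (0.00000 − 0.00000) = 0.00000.
Partial sum through k=3: 52577.0.
Order-4 term: −1/1209600 · (0.00000 − 0.00000) = 0.00000.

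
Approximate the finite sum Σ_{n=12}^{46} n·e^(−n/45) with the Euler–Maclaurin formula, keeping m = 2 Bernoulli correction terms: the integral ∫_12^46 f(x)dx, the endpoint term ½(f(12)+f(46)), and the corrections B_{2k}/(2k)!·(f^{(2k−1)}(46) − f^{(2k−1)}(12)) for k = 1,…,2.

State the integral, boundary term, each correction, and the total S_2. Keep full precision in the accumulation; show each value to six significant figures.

The integral term ∫_12^46 x·e^(−x/45) dx = 491.248.
Boundary: ½(f(12) + f(46)) = ½(9.19114 + 16.5505) = 12.8708.
Running total after boundary: 504.119.
Correction k=1: B_{2}/2! · (f^{(1)}(46) − f^{(1)}(12)) = 1/12 · (-0.00799543 − 0.561681) = -0.0474730.
Partial sum through k=1: 504.071.
Correction k=2: B_{4}/4! · (f^{(3)}(46) − f^{(3)}(12)) = −1/720 · (0.000351404 − 0.00103385) = 9.47835e-07.

S_2 ≈ 504.071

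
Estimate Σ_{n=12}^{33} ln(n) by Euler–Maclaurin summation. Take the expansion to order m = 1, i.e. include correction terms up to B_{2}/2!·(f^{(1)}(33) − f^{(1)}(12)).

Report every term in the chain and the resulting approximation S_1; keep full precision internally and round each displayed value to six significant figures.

S_1 ≈ 67.5522

The integral term ∫_12^33 ln(x) dx = 64.5659.
Boundary: ½(f(12) + f(33)) = ½(2.48491 + 3.49651) = 2.99071.
Running total after boundary: 67.5566.
Order-1 term: 1/12 · (0.0303030 − 0.0833333) = -0.00441919.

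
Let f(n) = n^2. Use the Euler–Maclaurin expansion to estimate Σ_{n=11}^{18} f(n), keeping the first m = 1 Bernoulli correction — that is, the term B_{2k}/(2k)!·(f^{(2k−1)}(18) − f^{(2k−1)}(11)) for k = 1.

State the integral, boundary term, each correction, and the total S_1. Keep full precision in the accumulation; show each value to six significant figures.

The integral term ∫_11^18 x^2 dx = 1500.33.
½[f(11) + f(18)] = ½[121.000 + 324.000] = 222.500.
Running total after boundary: 1722.83.
k=1: B_{2}/(2)! × [f^{(1)}(18) − f^{(1)}(11)] = 1/12 × (36.0000 − 22.0000) = 1.16667.

S_1 ≈ 1724.00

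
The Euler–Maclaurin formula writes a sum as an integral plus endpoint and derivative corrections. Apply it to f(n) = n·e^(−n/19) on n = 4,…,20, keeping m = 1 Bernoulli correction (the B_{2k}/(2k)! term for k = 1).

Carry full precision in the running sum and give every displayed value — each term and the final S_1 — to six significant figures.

S_1 ≈ 100.472

∫_4^20 x·e^(−x/19) dx evaluates to 95.4165.
Endpoint term: (f(4) + f(20))/2 = (3.24063 + 6.98036)/2 = 5.11050.
So far: 100.527.
Correction k=1: B_{2}/2! · (f^{(1)}(20) − f^{(1)}(4)) = 1/12 · (-0.0183694 − 0.639598) = -0.0548306.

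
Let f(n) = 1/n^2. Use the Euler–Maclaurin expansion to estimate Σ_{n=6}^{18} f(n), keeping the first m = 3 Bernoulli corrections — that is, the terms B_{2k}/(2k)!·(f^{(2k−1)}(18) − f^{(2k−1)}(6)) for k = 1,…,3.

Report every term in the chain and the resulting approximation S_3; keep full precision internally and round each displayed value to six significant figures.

S_3 ≈ 0.127282

Integral: ∫_6^18 1/x^2 dx = 0.111111.
½[f(6) + f(18)] = ½[0.0277778 + 0.00308642] = 0.0154321.
Integral + boundary = 0.126543.
Correction k=1: B_{2}/2! · (f^{(1)}(18) − f^{(1)}(6)) = 1/12 · (-0.000342936 − (-0.00925926)) = 0.000743027.
Running total after k=1: 0.127286.
Correction k=2: B_{4}/4! · (f^{(3)}(18) − f^{(3)}(6)) = −1/720 · (-1.27013e-05 − (-0.00308642)) = -4.26905e-06.
Running total after k=2: 0.127282.
Correction k=3: B_{6}/6! · (f^{(5)}(18) − f^{(5)}(6)) = 1/30240 · (-1.17605e-06 − (-0.00257202)) = 8.50146e-08.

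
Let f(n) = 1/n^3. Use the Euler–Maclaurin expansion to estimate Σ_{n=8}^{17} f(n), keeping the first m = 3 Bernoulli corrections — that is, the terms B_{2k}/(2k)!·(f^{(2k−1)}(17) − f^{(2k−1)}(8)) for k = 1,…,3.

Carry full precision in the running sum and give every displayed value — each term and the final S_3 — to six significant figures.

∫_8^17 1/x^3 dx evaluates to 0.00608240.
Boundary: ½(f(8) + f(17)) = ½(0.00195312 + 0.000203542) = 0.00107833.
Running total after boundary: 0.00716073.
Correction k=1: B_{2}/2! · (f^{(1)}(17) − f^{(1)}(8)) = 1/12 · (-3.59191e-05 − (-0.000732422)) = 5.80419e-05.
After k=1: 0.00721877.
Correction k=2: B_{4}/4! · (f^{(3)}(17) − f^{(3)}(8)) = −1/720 · (-2.48575e-06 − (-0.000228882)) = -3.14439e-07.
After k=2: 0.00721846.
Correction k=3: B_{6}/6! · (f^{(5)}(17) − f^{(5)}(8)) = 1/30240 · (-3.61251e-07 − (-0.000150204)) = 4.95511e-09.

S_3 ≈ 0.00721846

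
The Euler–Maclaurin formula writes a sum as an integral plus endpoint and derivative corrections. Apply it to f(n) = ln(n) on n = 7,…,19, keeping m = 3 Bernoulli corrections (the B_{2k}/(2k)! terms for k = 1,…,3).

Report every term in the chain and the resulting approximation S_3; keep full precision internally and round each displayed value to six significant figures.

S_3 ≈ 32.7606

The integral term ∫_7^19 ln(x) dx = 30.3230.
Boundary: ½(f(7) + f(19)) = ½(1.94591 + 2.94444) = 2.44517.
Running total after boundary: 32.7681.
k=1: B_{2}/(2)! × [f^{(1)}(19) − f^{(1)}(7)] = 1/12 × (0.0526316 − 0.142857) = -0.00751880.
Partial sum through k=1: 32.7606.
k=2: B_{4}/(4)! × [f^{(3)}(19) − f^{(3)}(7)] = −1/720 × (0.000291588 − 0.00583090) = 7.69349e-06.
Partial sum through k=2: 32.7606.
k=3: B_{6}/(6)! × [f^{(5)}(19) − f^{(5)}(7)] = 1/30240 × (9.69267e-06 − 0.00142798) = -4.69009e-08.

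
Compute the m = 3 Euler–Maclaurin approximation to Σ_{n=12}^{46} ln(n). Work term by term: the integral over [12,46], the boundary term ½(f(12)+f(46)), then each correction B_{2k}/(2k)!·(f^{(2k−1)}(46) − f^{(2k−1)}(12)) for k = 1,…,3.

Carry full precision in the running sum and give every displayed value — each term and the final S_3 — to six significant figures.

The integral term ∫_12^46 ln(x) dx = 112.299.
½[f(12) + f(46)] = ½[2.48491 + 3.82864] = 3.15677.
So far: 115.455.
Order-1 term: 1/12 · (0.0217391 − 0.0833333) = -0.00513285.
Running total after k=1: 115.450.
Order-2 term: −1/720 · (2.05474e-05 − 0.00115741) = 1.57897e-06.
Running total after k=2: 115.450.
Order-3 term: 1/30240 · (1.16526e-07 − 9.64506e-05) = -3.18565e-09.

S_3 ≈ 115.450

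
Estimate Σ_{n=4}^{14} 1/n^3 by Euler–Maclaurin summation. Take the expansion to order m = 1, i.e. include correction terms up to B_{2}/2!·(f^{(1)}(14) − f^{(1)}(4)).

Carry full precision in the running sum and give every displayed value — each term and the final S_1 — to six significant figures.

∫_4^14 1/x^3 dx evaluates to 0.0286990.
½[f(4) + f(14)] = ½[0.0156250 + 0.000364431] = 0.00799472.
So far: 0.0366937.
k=1: B_{2}/(2)! × [f^{(1)}(14) − f^{(1)}(4)] = 1/12 × (-7.80925e-05 − (-0.0117188)) = 0.000970055.

S_1 ≈ 0.0376638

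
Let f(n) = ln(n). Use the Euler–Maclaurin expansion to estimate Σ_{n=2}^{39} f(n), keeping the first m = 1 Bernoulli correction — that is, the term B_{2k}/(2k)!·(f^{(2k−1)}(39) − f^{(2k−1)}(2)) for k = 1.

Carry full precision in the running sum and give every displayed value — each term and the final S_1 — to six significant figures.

The integral term ∫_2^39 ln(x) dx = 104.493.
Endpoint term: (f(2) + f(39))/2 = (0.693147 + 3.66356)/2 = 2.17835.
Running total after boundary: 106.671.
Order-1 term: 1/12 · (0.0256410 − 0.500000) = -0.0395299.

S_1 ≈ 106.631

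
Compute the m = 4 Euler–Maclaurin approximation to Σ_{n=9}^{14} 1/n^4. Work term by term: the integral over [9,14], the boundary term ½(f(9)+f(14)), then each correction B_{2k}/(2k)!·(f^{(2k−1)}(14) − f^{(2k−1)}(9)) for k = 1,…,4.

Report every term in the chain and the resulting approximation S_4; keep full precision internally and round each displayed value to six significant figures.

Integral: ∫_9^14 1/x^4 dx = 0.000335770.
½[f(9) + f(14)] = ½[0.000152416 + 2.60308e-05] = 8.92233e-05.
Running total after boundary: 0.000424994.
Correction k=1: B_{2}/2! · (f^{(1)}(14) − f^{(1)}(9)) = 1/12 · (-7.43738e-06 − (-6.77404e-05)) = 5.02525e-06.
After k=1: 0.000430019.
Correction k=2: B_{4}/4! · (f^{(3)}(14) − f^{(3)}(9)) = −1/720 · (-1.13837e-06 − (-2.50890e-05)) = -3.32648e-08.
After k=2: 0.000429985.
Correction k=3: B_{6}/6! · (f^{(5)}(14) − f^{(5)}(9)) = 1/30240 · (-3.25250e-07 − (-1.73455e-05)) = 5.62839e-10.
After k=3: 0.000429986.
Correction k=4: B_{8}/8! · (f^{(7)}(14) − f^{(7)}(9)) = −1/1209600 · (-1.49349e-07 − (-1.92728e-05)) = -1.58097e-11.

S_4 ≈ 0.000429986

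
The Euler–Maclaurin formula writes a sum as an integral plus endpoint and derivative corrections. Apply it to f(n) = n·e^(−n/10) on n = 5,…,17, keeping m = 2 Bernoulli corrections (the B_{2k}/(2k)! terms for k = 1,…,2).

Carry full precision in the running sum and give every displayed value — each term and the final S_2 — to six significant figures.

Integral: ∫_5^17 x·e^(−x/10) dx = 41.6550.
Endpoint term: (f(5) + f(17))/2 = (3.03265 + 3.10562)/2 = 3.06914.
Running total after boundary: 44.7242.
Order-1 term: 1/12 · (-0.127878 − 0.303265) = -0.0359286.
Partial sum through k=1: 44.6883.
Order-2 term: −1/720 · (0.00237489 − 0.0151633) = 1.77616e-05.

S_2 ≈ 44.6883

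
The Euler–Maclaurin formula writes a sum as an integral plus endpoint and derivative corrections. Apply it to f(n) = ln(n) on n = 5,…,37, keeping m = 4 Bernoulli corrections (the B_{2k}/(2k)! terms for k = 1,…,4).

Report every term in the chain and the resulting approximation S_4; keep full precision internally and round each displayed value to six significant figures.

∫_5^37 ln(x) dx evaluates to 93.5568.
Endpoint term: (f(5) + f(37))/2 = (1.60944 + 3.61092)/2 = 2.61018.
So far: 96.1670.
k=1: B_{2}/(2)! × [f^{(1)}(37) − f^{(1)}(5)] = 1/12 × (0.0270270 − 0.200000) = -0.0144144.
Running total after k=1: 96.1525.
k=2: B_{4}/(4)! × [f^{(3)}(37) − f^{(3)}(5)] = −1/720 × (3.94843e-05 − 0.0160000) = 2.21674e-05.
Running total after k=2: 96.1526.
k=3: B_{6}/(6)! × [f^{(5)}(37) − f^{(5)}(5)] = 1/30240 × (3.46101e-07 − 0.00768000) = -2.53957e-07.
Running total after k=3: 96.1526.
k=4: B_{8}/(8)! × [f^{(7)}(37) − f^{(7)}(5)] = −1/1209600 × (7.58439e-09 − 0.00921600) = 7.61904e-09.

S_4 ≈ 96.1526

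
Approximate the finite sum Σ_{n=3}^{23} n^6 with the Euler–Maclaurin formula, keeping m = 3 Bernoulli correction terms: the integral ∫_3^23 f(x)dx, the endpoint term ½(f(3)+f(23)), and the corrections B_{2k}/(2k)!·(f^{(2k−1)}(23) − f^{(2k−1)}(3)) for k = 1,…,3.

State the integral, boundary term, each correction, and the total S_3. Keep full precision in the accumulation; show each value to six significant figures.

The integral term ∫_3^23 x^6 dx = 4.86403e+08.
Boundary: ½(f(3) + f(23)) = ½(729.000 + 1.48036e+08) = 7.40183e+07.
Integral + boundary = 5.60422e+08.
Order-1 term: 1/12 · (3.86181e+07 − 1458.00) = 3.21805e+06.
Running total after k=1: 5.63640e+08.
Order-2 term: −1/720 · (1.46004e+06 − 3240.00) = -2023.33.
Running total after k=2: 5.63638e+08.
Order-3 term: 1/30240 · (16560.0 − 2160.00) = 0.476190.

S_3 ≈ 5.63638e+08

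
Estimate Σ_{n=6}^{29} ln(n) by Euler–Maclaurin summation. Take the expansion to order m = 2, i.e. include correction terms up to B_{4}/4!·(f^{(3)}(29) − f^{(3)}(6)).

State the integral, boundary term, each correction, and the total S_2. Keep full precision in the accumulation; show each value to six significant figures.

S_2 ≈ 66.4695

∫_6^29 ln(x) dx evaluates to 63.9010.
½[f(6) + f(29)] = ½[1.79176 + 3.36730] = 2.57953.
So far: 66.4805.
Correction k=1: B_{2}/2! · (f^{(1)}(29) − f^{(1)}(6)) = 1/12 · (0.0344828 − 0.166667) = -0.0110153.
After k=1: 66.4695.
Correction k=2: B_{4}/4! · (f^{(3)}(29) − f^{(3)}(6)) = −1/720 · (8.20042e-05 − 0.00925926) = 1.27462e-05.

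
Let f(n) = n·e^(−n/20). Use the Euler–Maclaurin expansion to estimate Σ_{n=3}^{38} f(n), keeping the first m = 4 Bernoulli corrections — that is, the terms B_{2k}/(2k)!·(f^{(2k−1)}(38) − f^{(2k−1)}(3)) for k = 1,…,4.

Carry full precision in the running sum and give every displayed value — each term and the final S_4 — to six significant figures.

S_4 ≈ 226.487

The integral term ∫_3^38 x·e^(−x/20) dx = 222.426.
½[f(3) + f(38)] = ½[2.58212 + 5.68361] = 4.13287.
Running total after boundary: 226.559.
k=1: B_{2}/(2)! × [f^{(1)}(38) − f^{(1)}(3)] = 1/12 × (-0.134612 − 0.731602) = -0.0721845.
Running total after k=1: 226.487.
k=2: B_{4}/(4)! × [f^{(3)}(38) − f^{(3)}(3)] = −1/720 × (0.000411314 − 0.00613254) = 7.94615e-06.
Running total after k=2: 226.487.
k=3: B_{6}/(6)! × [f^{(5)}(38) − f^{(5)}(3)] = 1/30240 × (2.89789e-06 − 2.60902e-05) = -7.66942e-10.
Running total after k=3: 226.487.
k=4: B_{8}/(8)! × [f^{(7)}(38) − f^{(7)}(3)] = −1/1209600 × (1.19187e-08 − 9.21227e-08) = 6.63061e-14.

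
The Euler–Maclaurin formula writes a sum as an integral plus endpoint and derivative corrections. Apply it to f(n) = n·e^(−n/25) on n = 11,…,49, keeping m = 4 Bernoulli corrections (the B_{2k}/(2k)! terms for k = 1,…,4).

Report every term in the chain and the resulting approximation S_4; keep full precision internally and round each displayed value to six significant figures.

S_4 ≈ 325.997

Integral: ∫_11^49 x·e^(−x/25) dx = 319.045.
Endpoint term: (f(11) + f(49))/2 = (7.08440 + 6.90206)/2 = 6.99323.
Integral + boundary = 326.038.
Order-1 term: 1/12 · (-0.135224 − 0.360660) = -0.0413237.
Running total after k=1: 325.997.
Order-2 term: −1/720 · (0.000234388 − 0.00263797) = 3.33831e-06.
Running total after k=2: 325.997.
Order-3 term: 1/30240 · (1.09622e-06 − 7.51822e-06) = -2.12368e-10.
Running total after k=3: 325.997.
Order-4 term: −1/1209600 · (2.90786e-09 − 1.73051e-08) = 1.19025e-14.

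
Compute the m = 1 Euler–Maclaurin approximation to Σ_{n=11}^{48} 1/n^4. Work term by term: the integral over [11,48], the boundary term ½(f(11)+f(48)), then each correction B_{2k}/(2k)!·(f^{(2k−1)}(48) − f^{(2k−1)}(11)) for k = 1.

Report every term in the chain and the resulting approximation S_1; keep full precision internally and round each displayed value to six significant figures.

S_1 ≈ 0.000283737

∫_11^48 1/x^4 dx evaluates to 0.000247424.
½[f(11) + f(48)] = ½[6.83013e-05 + 1.88380e-07] = 3.42449e-05.
So far: 0.000281669.
k=1: B_{2}/(2)! × [f^{(1)}(48) − f^{(1)}(11)] = 1/12 × (-1.56983e-08 − (-2.48369e-05)) = 2.06843e-06.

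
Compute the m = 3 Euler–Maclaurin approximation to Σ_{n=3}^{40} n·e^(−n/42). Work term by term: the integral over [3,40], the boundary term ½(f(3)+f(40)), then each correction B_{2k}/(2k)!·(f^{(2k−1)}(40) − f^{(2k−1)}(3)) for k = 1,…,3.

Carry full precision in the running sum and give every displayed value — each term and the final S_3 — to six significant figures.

Integral: ∫_3^40 x·e^(−x/42) dx = 430.940.
Endpoint term: (f(3) + f(40))/2 = (2.79319 + 15.4329)/2 = 9.11302.
Running total after boundary: 440.053.
k=1: B_{2}/(2)! × [f^{(1)}(40) − f^{(1)}(3)] = 1/12 × (0.0183724 − 0.864558) = -0.0705155.
After k=1: 439.983.
k=2: B_{4}/(4)! × [f^{(3)}(40) − f^{(3)}(3)] = −1/720 × (0.000447854 − 0.00154574) = 1.52484e-06.
After k=2: 439.983.
k=3: B_{6}/(6)! × [f^{(5)}(40) − f^{(5)}(3)] = 1/30240 × (5.01867e-07 − 1.47470e-06) = -3.21703e-11.

S_3 ≈ 439.983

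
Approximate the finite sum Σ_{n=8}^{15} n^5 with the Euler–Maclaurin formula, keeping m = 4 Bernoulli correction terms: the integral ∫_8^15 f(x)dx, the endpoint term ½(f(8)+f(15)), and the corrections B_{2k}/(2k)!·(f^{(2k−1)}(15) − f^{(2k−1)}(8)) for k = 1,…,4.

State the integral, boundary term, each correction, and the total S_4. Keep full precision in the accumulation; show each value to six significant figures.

Integral: ∫_8^15 x^5 dx = 1.85475e+06.
½[f(8) + f(15)] = ½[32768.0 + 759375] = 396072.
Integral + boundary = 2.25082e+06.
Correction k=1: B_{2}/2! · (f^{(1)}(15) − f^{(1)}(8)) = 1/12 · (253125 − 20480.0) = 19387.1.
After k=1: 2.27021e+06.
Correction k=2: B_{4}/4! · (f^{(3)}(15) − f^{(3)}(8)) = −1/720 · (13500.0 − 3840.00) = -13.4167.
After k=2: 2.27019e+06.
Correction k=3: B_{6}/6! · (f^{(5)}(15) − f^{(5)}(8)) = 1/30240 · (120.000 − 120.000) = 0.00000.
After k=3: 2.27019e+06.
Correction k=4: B_{8}/8! · (f^{(7)}(15) − f^{(7)}(8)) = −1/1209600 · (0.00000 − 0.00000) = 0.00000.

S_4 ≈ 2.27019e+06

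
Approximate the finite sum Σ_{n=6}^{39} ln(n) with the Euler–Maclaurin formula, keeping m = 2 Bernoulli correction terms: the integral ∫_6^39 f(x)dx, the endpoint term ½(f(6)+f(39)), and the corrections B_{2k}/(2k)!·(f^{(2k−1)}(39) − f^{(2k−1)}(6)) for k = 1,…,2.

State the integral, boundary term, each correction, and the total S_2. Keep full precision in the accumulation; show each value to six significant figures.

∫_6^39 ln(x) dx evaluates to 99.1283.
½[f(6) + f(39)] = ½[1.79176 + 3.66356] = 2.72766.
Integral + boundary = 101.856.
Order-1 term: 1/12 · (0.0256410 − 0.166667) = -0.0117521.
After k=1: 101.844.
Order-2 term: −1/720 · (3.37160e-05 − 0.00925926) = 1.28133e-05.

S_2 ≈ 101.844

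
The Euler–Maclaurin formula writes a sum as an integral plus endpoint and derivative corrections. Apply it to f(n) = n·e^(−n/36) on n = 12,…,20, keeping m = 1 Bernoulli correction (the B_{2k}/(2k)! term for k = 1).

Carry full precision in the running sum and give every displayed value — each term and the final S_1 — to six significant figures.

S_1 ≈ 91.4974

∫_12^20 x·e^(−x/36) dx evaluates to 81.4792.
Endpoint term: (f(12) + f(20))/2 = (8.59838 + 11.4751)/2 = 10.0367.
So far: 91.5159.
Correction k=1: B_{2}/2! · (f^{(1)}(20) − f^{(1)}(12)) = 1/12 · (0.255002 − 0.477688) = -0.0185572.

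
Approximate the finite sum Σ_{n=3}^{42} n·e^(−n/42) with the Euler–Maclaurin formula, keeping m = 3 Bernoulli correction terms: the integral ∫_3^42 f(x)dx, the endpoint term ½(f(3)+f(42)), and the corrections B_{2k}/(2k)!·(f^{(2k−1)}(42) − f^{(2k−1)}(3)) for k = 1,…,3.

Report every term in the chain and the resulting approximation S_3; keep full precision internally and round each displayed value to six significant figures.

∫_3^42 x·e^(−x/42) dx evaluates to 461.830.
Endpoint term: (f(3) + f(42))/2 = (2.79319 + 15.4509)/2 = 9.12206.
Integral + boundary = 470.952.
Correction k=1: B_{2}/2! · (f^{(1)}(42) − f^{(1)}(3)) = 1/12 · (0.00000 − 0.864558) = -0.0720465.
After k=1: 470.880.
Correction k=2: B_{4}/4! · (f^{(3)}(42) − f^{(3)}(3)) = −1/720 · (0.000417097 − 0.00154574) = 1.56756e-06.
After k=2: 470.880.
Correction k=3: B_{6}/6! · (f^{(5)}(42) − f^{(5)}(3)) = 1/30240 · (4.72899e-07 − 1.47470e-06) = -3.31282e-11.

S_3 ≈ 470.880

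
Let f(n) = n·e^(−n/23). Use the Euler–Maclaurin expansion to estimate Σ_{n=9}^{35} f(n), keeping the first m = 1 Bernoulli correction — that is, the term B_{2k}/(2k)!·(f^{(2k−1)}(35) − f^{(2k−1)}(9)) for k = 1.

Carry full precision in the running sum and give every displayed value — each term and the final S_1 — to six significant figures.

∫_9^35 x·e^(−x/23) dx evaluates to 206.410.
Endpoint term: (f(9) + f(35))/2 = (6.08557 + 7.64161)/2 = 6.86359.
Running total after boundary: 213.273.
k=1: B_{2}/(2)! × [f^{(1)}(35) − f^{(1)}(9)] = 1/12 × (-0.113912 − 0.411584) = -0.0437914.

S_1 ≈ 213.229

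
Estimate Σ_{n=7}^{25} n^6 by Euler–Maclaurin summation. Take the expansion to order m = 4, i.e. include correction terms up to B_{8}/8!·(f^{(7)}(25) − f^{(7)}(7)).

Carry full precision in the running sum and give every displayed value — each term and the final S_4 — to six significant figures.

S_4 ≈ 9.98814e+08

The integral term ∫_7^25 x^6 dx = 8.71813e+08.
Boundary: ½(f(7) + f(25)) = ½(117649 + 2.44141e+08) = 1.22129e+08.
So far: 9.93942e+08.
Correction k=1: B_{2}/2! · (f^{(1)}(25) − f^{(1)}(7)) = 1/12 · (5.85938e+07 − 100842) = 4.87441e+06.
Running total after k=1: 9.98817e+08.
Correction k=2: B_{4}/4! · (f^{(3)}(25) − f^{(3)}(7)) = −1/720 · (1.87500e+06 − 41160.0) = -2547.00.
Running total after k=2: 9.98814e+08.
Correction k=3: B_{6}/6! · (f^{(5)}(25) − f^{(5)}(7)) = 1/30240 · (18000.0 − 5040.00) = 0.428571.
Running total after k=3: 9.98814e+08.
Correction k=4: B_{8}/8! · (f^{(7)}(25) − f^{(7)}(7)) = −1/1209600 · (0.00000 − 0.00000) = 0.00000.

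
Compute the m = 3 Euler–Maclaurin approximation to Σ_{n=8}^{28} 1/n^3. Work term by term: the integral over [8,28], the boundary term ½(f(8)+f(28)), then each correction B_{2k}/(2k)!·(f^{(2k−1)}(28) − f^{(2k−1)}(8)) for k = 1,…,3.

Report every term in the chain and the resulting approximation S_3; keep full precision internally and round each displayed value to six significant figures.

∫_8^28 1/x^3 dx evaluates to 0.00717474.
Endpoint term: (f(8) + f(28))/2 = (0.00195312 + 4.55539e-05)/2 = 0.000999339.
So far: 0.00817408.
Correction k=1: B_{2}/2! · (f^{(1)}(28) − f^{(1)}(8)) = 1/12 · (-4.88078e-06 − (-0.000732422)) = 6.06284e-05.
Running total after k=1: 0.00823471.
Correction k=2: B_{4}/4! · (f^{(3)}(28) − f^{(3)}(8)) = −1/720 · (-1.24510e-07 − (-0.000228882)) = -3.17719e-07.
Running total after k=2: 0.00823440.
Correction k=3: B_{6}/6! · (f^{(5)}(28) − f^{(5)}(8)) = 1/30240 · (-6.67016e-09 − (-0.000150204)) = 4.96683e-09.

S_3 ≈ 0.00823440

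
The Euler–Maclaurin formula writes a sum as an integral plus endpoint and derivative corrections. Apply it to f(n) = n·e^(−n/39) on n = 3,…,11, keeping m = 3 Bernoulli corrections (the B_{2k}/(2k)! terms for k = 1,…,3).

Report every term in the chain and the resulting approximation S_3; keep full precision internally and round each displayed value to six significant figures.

S_3 ≈ 51.4771

∫_3^11 x·e^(−x/39) dx evaluates to 45.9660.
Boundary: ½(f(3) + f(11)) = ½(2.77788 + 8.29659) = 5.53723.
Integral + boundary = 51.5032.
Order-1 term: 1/12 · (0.541502 − 0.854733) = -0.0261026.
Running total after k=1: 51.4771.
Order-2 term: −1/720 · (0.00134778 − 0.00177952) = 5.99645e-07.
Running total after k=2: 51.4771.
Order-3 term: 1/30240 · (1.53816e-06 − 1.97047e-06) = -1.42961e-11.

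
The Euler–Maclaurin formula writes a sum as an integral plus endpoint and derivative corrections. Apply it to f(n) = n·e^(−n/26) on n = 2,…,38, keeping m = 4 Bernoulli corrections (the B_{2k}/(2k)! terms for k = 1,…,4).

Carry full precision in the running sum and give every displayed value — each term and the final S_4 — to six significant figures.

Integral: ∫_2^38 x·e^(−x/26) dx = 288.253.
Endpoint term: (f(2) + f(38))/2 = (1.85192 + 8.81141)/2 = 5.33167.
Running total after boundary: 293.584.
Order-1 term: 1/12 · (-0.107021 − 0.854733) = -0.0801462.
Running total after k=1: 293.504.
Order-2 term: −1/720 · (0.000527718 − 0.00400393) = 4.82807e-06.
Running total after k=2: 293.504.
Order-3 term: 1/30240 · (1.79549e-06 − 9.97553e-06) = -2.70504e-10.
Running total after k=3: 293.504.
Order-4 term: −1/1209600 · (4.15730e-09 − 2.07516e-08) = 1.37188e-14.

S_4 ≈ 293.504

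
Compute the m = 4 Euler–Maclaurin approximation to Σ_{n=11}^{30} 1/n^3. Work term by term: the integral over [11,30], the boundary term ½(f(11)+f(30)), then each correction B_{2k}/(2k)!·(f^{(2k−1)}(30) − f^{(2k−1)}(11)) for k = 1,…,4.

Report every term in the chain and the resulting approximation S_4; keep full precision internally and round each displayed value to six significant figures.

∫_11^30 1/x^3 dx evaluates to 0.00357668.
½[f(11) + f(30)] = ½[0.000751315 + 3.70370e-05] = 0.000394176.
So far: 0.00397085.
Order-1 term: 1/12 · (-3.70370e-06 − (-0.000204904)) = 1.67667e-05.
Running total after k=1: 0.00398762.
Order-2 term: −1/720 · (-8.23045e-08 − (-3.38684e-05)) = -4.69252e-08.
Running total after k=2: 0.00398757.
Order-3 term: 1/30240 · (-3.84088e-09 − (-1.17560e-05)) = 3.88629e-10.
Running total after k=3: 0.00398757.
Order-4 term: −1/1209600 · (-3.07270e-10 − (-6.99530e-06)) = -5.78290e-12.

S_4 ≈ 0.00398757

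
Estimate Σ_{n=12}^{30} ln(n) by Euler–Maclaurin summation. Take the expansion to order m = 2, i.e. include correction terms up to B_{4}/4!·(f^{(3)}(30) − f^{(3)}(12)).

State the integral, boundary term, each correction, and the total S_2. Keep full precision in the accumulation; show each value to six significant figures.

The integral term ∫_12^30 ln(x) dx = 54.2170.
½[f(12) + f(30)] = ½[2.48491 + 3.40120] = 2.94305.
Integral + boundary = 57.1601.
Correction k=1: B_{2}/2! · (f^{(1)}(30) − f^{(1)}(12)) = 1/12 · (0.0333333 − 0.0833333) = -0.00416667.
Partial sum through k=1: 57.1559.
Correction k=2: B_{4}/4! · (f^{(3)}(30) − f^{(3)}(12)) = −1/720 · (7.40741e-05 − 0.00115741) = 1.50463e-06.

S_2 ≈ 57.1559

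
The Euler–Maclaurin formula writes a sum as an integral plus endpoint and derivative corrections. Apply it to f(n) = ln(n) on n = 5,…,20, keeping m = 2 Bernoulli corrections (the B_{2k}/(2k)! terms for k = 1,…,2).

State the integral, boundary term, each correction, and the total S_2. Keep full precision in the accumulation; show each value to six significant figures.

The integral term ∫_5^20 ln(x) dx = 36.8675.
Endpoint term: (f(5) + f(20))/2 = (1.60944 + 2.99573)/2 = 2.30259.
So far: 39.1700.
Order-1 term: 1/12 · (0.0500000 − 0.200000) = -0.0125000.
Partial sum through k=1: 39.1575.
Order-2 term: −1/720 · (0.000250000 − 0.0160000) = 2.18750e-05.

S_2 ≈ 39.1576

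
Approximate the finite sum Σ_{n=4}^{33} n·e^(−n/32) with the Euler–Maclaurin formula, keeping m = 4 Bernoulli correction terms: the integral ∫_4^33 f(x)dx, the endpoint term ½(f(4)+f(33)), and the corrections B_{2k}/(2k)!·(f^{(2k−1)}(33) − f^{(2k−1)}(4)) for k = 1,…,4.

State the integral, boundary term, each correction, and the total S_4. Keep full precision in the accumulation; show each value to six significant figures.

S_4 ≈ 282.573

∫_4^33 x·e^(−x/32) dx evaluates to 274.990.
Boundary: ½(f(4) + f(33)) = ½(3.52999 + 11.7665) = 7.64825.
So far: 282.638.
Correction k=1: B_{2}/2! · (f^{(1)}(33) − f^{(1)}(4)) = 1/12 · (-0.0111425 − 0.772185) = -0.0652773.
Partial sum through k=1: 282.573.
Correction k=2: B_{4}/4! · (f^{(3)}(33) − f^{(3)}(4)) = −1/720 · (0.000685527 − 0.00247771) = 2.48915e-06.
Partial sum through k=2: 282.573.
Correction k=3: B_{6}/6! · (f^{(5)}(33) − f^{(5)}(4)) = 1/30240 · (1.34955e-06 − 4.10287e-06) = -9.10491e-11.
Partial sum through k=3: 282.573.
Correction k=4: B_{8}/8! · (f^{(7)}(33) − f^{(7)}(4)) = −1/1209600 · (1.98206e-09 − 5.65049e-09) = 3.03276e-15.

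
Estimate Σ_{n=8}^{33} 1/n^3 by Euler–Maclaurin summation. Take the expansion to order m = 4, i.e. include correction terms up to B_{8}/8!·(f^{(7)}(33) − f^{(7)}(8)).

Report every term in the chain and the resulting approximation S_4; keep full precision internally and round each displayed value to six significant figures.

S_4 ≈ 0.00840435

The integral term ∫_8^33 1/x^3 dx = 0.00735336.
Boundary: ½(f(8) + f(33)) = ½(0.00195312 + 2.78265e-05) = 0.000990476.
Integral + boundary = 0.00834384.
Order-1 term: 1/12 · (-2.52968e-06 − (-0.000732422)) = 6.08243e-05.
Running total after k=1: 0.00840466.
Order-2 term: −1/720 · (-4.64588e-08 − (-0.000228882)) = -3.17827e-07.
Running total after k=2: 0.00840435.
Order-3 term: 1/30240 · (-1.79180e-09 − (-0.000150204)) = 4.96699e-09.
Running total after k=3: 0.00840435.
Order-4 term: −1/1209600 · (-1.18466e-10 − (-0.000168979)) = -1.39698e-10.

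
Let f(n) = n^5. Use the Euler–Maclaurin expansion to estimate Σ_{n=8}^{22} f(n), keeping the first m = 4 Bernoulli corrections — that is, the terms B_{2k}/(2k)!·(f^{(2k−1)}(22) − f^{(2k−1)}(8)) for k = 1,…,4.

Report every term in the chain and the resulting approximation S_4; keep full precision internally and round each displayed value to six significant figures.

Integral: ∫_8^22 x^5 dx = 1.88530e+07.
Endpoint term: (f(8) + f(22))/2 = (32768.0 + 5.15363e+06)/2 = 2.59320e+06.
Running total after boundary: 2.14462e+07.
Order-1 term: 1/12 · (1.17128e+06 − 20480.0) = 95900.0.
Partial sum through k=1: 2.15421e+07.
Order-2 term: −1/720 · (29040.0 − 3840.00) = -35.0000.
Partial sum through k=2: 2.15420e+07.
Order-3 term: 1/30240 · (120.000 − 120.000) = 0.00000.
Partial sum through k=3: 2.15420e+07.
Order-4 term: −1/1209600 · (0.00000 − 0.00000) = 0.00000.

S_4 ≈ 2.15420e+07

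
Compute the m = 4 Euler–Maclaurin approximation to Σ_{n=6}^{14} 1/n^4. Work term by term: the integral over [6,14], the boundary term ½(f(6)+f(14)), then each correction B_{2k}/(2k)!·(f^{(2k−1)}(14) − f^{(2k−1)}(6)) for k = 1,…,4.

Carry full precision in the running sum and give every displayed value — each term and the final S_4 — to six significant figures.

S_4 ≈ 0.00186222

The integral term ∫_6^14 1/x^4 dx = 0.00142173.
Boundary: ½(f(6) + f(14)) = ½(0.000771605 + 2.60308e-05) = 0.000398818.
So far: 0.00182055.
Order-1 term: 1/12 · (-7.43738e-06 − (-0.000514403)) = 4.22472e-05.
Partial sum through k=1: 0.00186280.
Order-2 term: −1/720 · (-1.13837e-06 − (-0.000428669)) = -5.93793e-07.
Partial sum through k=2: 0.00186220.
Order-3 term: 1/30240 · (-3.25250e-07 − (-0.000666819)) = 2.20401e-08.
Partial sum through k=3: 0.00186223.
Order-4 term: −1/1209600 · (-1.49349e-07 − (-0.00166705)) = -1.37806e-09.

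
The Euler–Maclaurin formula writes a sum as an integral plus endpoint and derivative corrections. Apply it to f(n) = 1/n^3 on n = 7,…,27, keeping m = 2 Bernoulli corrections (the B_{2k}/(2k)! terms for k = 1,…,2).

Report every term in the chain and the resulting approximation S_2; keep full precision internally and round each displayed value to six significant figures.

∫_7^27 1/x^3 dx evaluates to 0.00951821.
Endpoint term: (f(7) + f(27))/2 = (0.00291545 + 5.08053e-05)/2 = 0.00148313.
Running total after boundary: 0.0110013.
Correction k=1: B_{2}/2! · (f^{(1)}(27) − f^{(1)}(7)) = 1/12 · (-5.64503e-06 − (-0.00124948)) = 0.000103653.
After k=1: 0.0111050.
Correction k=2: B_{4}/4! · (f^{(3)}(27) − f^{(3)}(7)) = −1/720 · (-1.54870e-07 − (-0.000509992)) = -7.08107e-07.

S_2 ≈ 0.0111043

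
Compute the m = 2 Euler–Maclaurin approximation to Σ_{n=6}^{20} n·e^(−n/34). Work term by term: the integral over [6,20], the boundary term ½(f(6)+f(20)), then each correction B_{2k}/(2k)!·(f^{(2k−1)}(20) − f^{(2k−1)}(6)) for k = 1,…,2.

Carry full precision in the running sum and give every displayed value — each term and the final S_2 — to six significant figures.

Integral: ∫_6^20 x·e^(−x/34) dx = 120.441.
½[f(6) + f(20)] = ½[5.02934 + 11.1061] = 8.06773.
Integral + boundary = 128.509.
Order-1 term: 1/12 · (0.228656 − 0.690302) = -0.0384705.
Running total after k=1: 128.471.
Order-2 term: −1/720 · (0.00115854 − 0.00204736) = 1.23448e-06.

S_2 ≈ 128.471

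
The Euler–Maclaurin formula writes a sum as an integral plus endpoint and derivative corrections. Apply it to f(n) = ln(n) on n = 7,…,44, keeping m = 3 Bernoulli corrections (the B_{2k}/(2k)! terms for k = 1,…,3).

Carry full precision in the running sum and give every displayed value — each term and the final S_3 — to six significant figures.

The integral term ∫_7^44 ln(x) dx = 115.883.
Boundary: ½(f(7) + f(44)) = ½(1.94591 + 3.78419) = 2.86505.
Running total after boundary: 118.748.
Order-1 term: 1/12 · (0.0227273 − 0.142857) = -0.0100108.
Partial sum through k=1: 118.738.
Order-2 term: −1/720 · (2.34786e-05 − 0.00583090) = 8.06587e-06.
Partial sum through k=2: 118.738.
Order-3 term: 1/30240 · (1.45528e-07 − 0.00142798) = -4.72166e-08.

S_3 ≈ 118.738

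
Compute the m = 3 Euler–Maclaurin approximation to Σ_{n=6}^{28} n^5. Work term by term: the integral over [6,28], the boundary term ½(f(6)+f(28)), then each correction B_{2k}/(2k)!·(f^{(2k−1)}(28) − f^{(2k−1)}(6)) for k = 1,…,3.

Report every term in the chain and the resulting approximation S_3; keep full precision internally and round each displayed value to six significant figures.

S_3 ≈ 8.91719e+07

Integral: ∫_6^28 x^5 dx = 8.03073e+07.
Endpoint term: (f(6) + f(28))/2 = (7776.00 + 1.72104e+07)/2 = 8.60907e+06.
Integral + boundary = 8.89163e+07.
Order-1 term: 1/12 · (3.07328e+06 − 6480.00) = 255567.
After k=1: 8.91719e+07.
Order-2 term: −1/720 · (47040.0 − 2160.00) = -62.3333.
After k=2: 8.91719e+07.
Order-3 term: 1/30240 · (120.000 − 120.000) = 0.00000.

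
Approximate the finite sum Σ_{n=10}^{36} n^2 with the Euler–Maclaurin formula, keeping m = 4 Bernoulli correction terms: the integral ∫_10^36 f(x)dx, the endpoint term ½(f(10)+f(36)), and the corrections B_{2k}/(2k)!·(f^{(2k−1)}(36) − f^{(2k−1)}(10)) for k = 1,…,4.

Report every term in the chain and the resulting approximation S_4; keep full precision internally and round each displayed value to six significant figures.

S_4 ≈ 15921.0

The integral term ∫_10^36 x^2 dx = 15218.7.
Endpoint term: (f(10) + f(36))/2 = (100.000 + 1296.00)/2 = 698.000.
Running total after boundary: 15916.7.
Correction k=1: B_{2}/2! · (f^{(1)}(36) − f^{(1)}(10)) = 1/12 · (72.0000 − 20.0000) = 4.33333.
Partial sum through k=1: 15921.0.
Correction k=2: B_{4}/4! · (f^{(3)}(36) − f^{(3)}(10)) = −1/720 · (0.00000 − 0.00000) = 0.00000.
Partial sum through k=2: 15921.0.
Correction k=3: B_{6}/6! · (f^{(5)}(36) − f^{(5)}(10)) = 1/30240 · (0.00000 − 0.00000) = 0.00000.
Partial sum through k=3: 15921.0.
Correction k=4: B_{8}/8! · (f^{(7)}(36) − f^{(7)}(10)) = −1/1209600 · (0.00000 − 0.00000) = 0.00000.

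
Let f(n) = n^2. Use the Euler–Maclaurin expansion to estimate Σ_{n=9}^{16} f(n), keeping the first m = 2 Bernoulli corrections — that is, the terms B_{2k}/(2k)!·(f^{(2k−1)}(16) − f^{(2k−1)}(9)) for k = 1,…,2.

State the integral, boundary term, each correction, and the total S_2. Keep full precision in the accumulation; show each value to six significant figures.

S_2 ≈ 1292.00

Integral: ∫_9^16 x^2 dx = 1122.33.
Boundary: ½(f(9) + f(16)) = ½(81.0000 + 256.000) = 168.500.
Running total after boundary: 1290.83.
k=1: B_{2}/(2)! × [f^{(1)}(16) − f^{(1)}(9)] = 1/12 × (32.0000 − 18.0000) = 1.16667.
Running total after k=1: 1292.00.
k=2: B_{4}/(4)! × [f^{(3)}(16) − f^{(3)}(9)] = −1/720 × (0.00000 − 0.00000) = 0.00000.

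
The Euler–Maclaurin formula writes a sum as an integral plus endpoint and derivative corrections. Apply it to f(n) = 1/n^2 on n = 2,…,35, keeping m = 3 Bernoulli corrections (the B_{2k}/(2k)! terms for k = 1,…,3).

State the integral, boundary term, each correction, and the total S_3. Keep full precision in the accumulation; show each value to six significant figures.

Integral: ∫_2^35 1/x^2 dx = 0.471429.
Boundary: ½(f(2) + f(35)) = ½(0.250000 + 0.000816327) = 0.125408.
Integral + boundary = 0.596837.
Order-1 term: 1/12 · (-4.66472e-05 − (-0.250000)) = 0.0208294.
Running total after k=1: 0.617666.
Order-2 term: −1/720 · (-4.56952e-07 − (-0.750000)) = -0.00104167.
Running total after k=2: 0.616625.
Order-3 term: 1/30240 · (-1.11907e-08 − (-5.62500)) = 0.000186012.

S_3 ≈ 0.616811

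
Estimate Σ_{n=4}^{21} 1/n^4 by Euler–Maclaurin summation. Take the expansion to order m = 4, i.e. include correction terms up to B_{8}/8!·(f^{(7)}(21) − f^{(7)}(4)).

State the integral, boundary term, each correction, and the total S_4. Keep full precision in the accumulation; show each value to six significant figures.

The integral term ∫_4^21 1/x^4 dx = 0.00517234.
½[f(4) + f(21)] = ½[0.00390625 + 5.14189e-06] = 0.00195570.
Running total after boundary: 0.00712804.
Correction k=1: B_{2}/2! · (f^{(1)}(21) − f^{(1)}(4)) = 1/12 · (-9.79408e-07 − (-0.00390625)) = 0.000325439.
After k=1: 0.00745348.
Correction k=2: B_{4}/4! · (f^{(3)}(21) − f^{(3)}(4)) = −1/720 · (-6.66264e-08 − (-0.00732422)) = -1.01724e-05.
After k=2: 0.00744330.
Correction k=3: B_{6}/6! · (f^{(5)}(21) − f^{(5)}(4)) = 1/30240 · (-8.46049e-09 − (-0.0256348)) = 8.47710e-07.
After k=3: 0.00744415.
Correction k=4: B_{8}/8! · (f^{(7)}(21) − f^{(7)}(4)) = −1/1209600 · (-1.72663e-09 − (-0.144196)) = -1.19209e-07.

S_4 ≈ 0.00744403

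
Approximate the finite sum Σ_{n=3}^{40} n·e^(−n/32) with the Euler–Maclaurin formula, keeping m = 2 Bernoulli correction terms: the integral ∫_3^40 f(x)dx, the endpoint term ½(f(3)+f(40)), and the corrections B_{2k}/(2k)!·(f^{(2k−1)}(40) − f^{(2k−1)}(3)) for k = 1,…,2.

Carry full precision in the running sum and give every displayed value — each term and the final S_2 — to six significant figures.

S_2 ≈ 366.686

Integral: ∫_3^40 x·e^(−x/32) dx = 359.665.
Boundary: ½(f(3) + f(40)) = ½(2.73153 + 11.4602) = 7.09586.
Integral + boundary = 366.760.
Order-1 term: 1/12 · (-0.0716262 − 0.825150) = -0.0747314.
Partial sum through k=1: 366.686.
Order-2 term: −1/720 · (0.000489632 − 0.00258415) = 2.90905e-06.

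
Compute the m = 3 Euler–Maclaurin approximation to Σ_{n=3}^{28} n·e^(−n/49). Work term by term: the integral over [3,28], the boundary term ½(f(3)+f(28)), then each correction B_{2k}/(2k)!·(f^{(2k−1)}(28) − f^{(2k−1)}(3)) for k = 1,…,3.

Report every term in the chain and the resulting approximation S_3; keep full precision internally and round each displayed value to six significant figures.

The integral term ∫_3^28 x·e^(−x/49) dx = 265.998.
Boundary: ½(f(3) + f(28)) = ½(2.82184 + 15.8121) = 9.31697.
Integral + boundary = 275.315.
k=1: B_{2}/(2)! × [f^{(1)}(28) − f^{(1)}(3)] = 1/12 × (0.242022 − 0.883024) = -0.0534168.
Running total after k=1: 275.262.
k=2: B_{4}/(4)! × [f^{(3)}(28) − f^{(3)}(3)] = −1/720 × (0.000571203 − 0.00115129) = 8.05677e-07.
Running total after k=2: 275.262.
k=3: B_{6}/(6)! × [f^{(5)}(28) − f^{(5)}(3)] = 1/30240 × (4.33821e-07 − 8.05834e-07) = -1.23020e-11.

S_3 ≈ 275.262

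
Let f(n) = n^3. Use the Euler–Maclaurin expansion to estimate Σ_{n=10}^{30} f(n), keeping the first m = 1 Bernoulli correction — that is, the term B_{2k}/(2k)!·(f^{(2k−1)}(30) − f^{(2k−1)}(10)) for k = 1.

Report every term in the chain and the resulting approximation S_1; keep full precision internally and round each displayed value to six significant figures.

Integral: ∫_10^30 x^3 dx = 200000.
Endpoint term: (f(10) + f(30))/2 = (1000.00 + 27000.0)/2 = 14000.0.
Running total after boundary: 214000.
Correction k=1: B_{2}/2! · (f^{(1)}(30) − f^{(1)}(10)) = 1/12 · (2700.00 − 300.000) = 200.000.

S_1 ≈ 214200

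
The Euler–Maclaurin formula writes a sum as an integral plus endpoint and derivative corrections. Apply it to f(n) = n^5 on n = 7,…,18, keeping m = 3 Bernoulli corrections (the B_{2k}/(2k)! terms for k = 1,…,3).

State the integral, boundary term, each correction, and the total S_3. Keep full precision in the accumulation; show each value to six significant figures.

The integral term ∫_7^18 x^5 dx = 5.64910e+06.
Boundary: ½(f(7) + f(18)) = ½(16807.0 + 1.88957e+06) = 953188.
So far: 6.60228e+06.
Correction k=1: B_{2}/2! · (f^{(1)}(18) − f^{(1)}(7)) = 1/12 · (524880 − 12005.0) = 42739.6.
After k=1: 6.64502e+06.
Correction k=2: B_{4}/4! · (f^{(3)}(18) − f^{(3)}(7)) = −1/720 · (19440.0 − 2940.00) = -22.9167.
After k=2: 6.64500e+06.
Correction k=3: B_{6}/6! · (f^{(5)}(18) − f^{(5)}(7)) = 1/30240 · (120.000 − 120.000) = 0.00000.

S_3 ≈ 6.64500e+06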